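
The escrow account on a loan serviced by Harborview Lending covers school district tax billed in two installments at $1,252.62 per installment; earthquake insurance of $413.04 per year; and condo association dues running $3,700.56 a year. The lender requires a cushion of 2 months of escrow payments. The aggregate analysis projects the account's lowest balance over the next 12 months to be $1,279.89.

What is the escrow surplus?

School district tax — $1,252.62 × 2 = $2,505.24/yr
Earthquake insurance — $413.04/yr
Condo association dues — $3,700.56/yr
Total per year = $6,618.84
Monthly = $6,618.84 ÷ 12 = $551.57
Cushion = 2 × $551.57 = $1,103.14
Excess over cushion: $1,279.89 − $1,103.14 = $176.75

$176.75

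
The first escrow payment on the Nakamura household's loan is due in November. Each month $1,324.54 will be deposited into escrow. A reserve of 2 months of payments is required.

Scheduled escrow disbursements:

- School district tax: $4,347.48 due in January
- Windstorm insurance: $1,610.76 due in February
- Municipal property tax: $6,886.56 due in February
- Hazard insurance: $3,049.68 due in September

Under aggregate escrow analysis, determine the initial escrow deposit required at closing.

Cushion = 2 × $1,324.54 = $2,649.08
Trial balance (start $0, +$1,324.54 each month, − disbursements):
  Nov: +$1,324.54 → $1,324.54
  Dec: +$1,324.54 → $2,649.08
  Jan: +$1,324.54 − $4,347.48 → -$373.86
  Feb: +$1,324.54 − $8,497.32 → -$7,546.64
  Mar: +$1,324.54 → -$6,222.10
  Apr: +$1,324.54 → -$4,897.56
  May: +$1,324.54 → -$3,573.02
  Jun: +$1,324.54 → -$2,248.48
  Jul: +$1,324.54 → -$923.94
  Aug: +$1,324.54 → $400.60
  Sep: +$1,324.54 − $3,049.68 → -$1,324.54
  Oct: +$1,324.54 → $0.00
Lowest trial balance = -$7,546.64 (Feb)
Initial deposit = cushion − low point = $2,649.08 − (-$7,546.64) = $10,195.72

$10,195.72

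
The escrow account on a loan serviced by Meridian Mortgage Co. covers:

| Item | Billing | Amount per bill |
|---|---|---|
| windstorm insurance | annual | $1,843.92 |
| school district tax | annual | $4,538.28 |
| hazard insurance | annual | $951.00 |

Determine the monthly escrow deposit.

Windstorm insurance = $1,843.92 per year
School district tax = $4,538.28 per year
Hazard insurance = $951.00 per year
Total per year = $7,333.20
Base monthly escrow = $7,333.20 ÷ 12 = $611.10

$611.10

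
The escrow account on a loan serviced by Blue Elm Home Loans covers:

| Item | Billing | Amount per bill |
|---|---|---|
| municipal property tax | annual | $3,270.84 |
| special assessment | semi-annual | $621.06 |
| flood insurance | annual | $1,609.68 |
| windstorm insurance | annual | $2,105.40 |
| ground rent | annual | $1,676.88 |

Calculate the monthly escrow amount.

$825.41

Municipal property tax = $3,270.84 annually
Special assessment = $621.06 × 2 = $1,242.12 annually
Flood insurance = $1,609.68 annually
Windstorm insurance = $2,105.40 annually
Ground rent = $1,676.88 annually
Annual escrow total = $3,270.84 + $1,242.12 + $1,609.68 + $2,105.40 + $1,676.88 = $9,904.92
Per month = $9,904.92 / 12 = $825.41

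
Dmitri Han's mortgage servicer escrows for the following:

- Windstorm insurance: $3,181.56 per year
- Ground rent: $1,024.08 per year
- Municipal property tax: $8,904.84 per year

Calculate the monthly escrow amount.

Windstorm insurance: $3,181.56 per year
Ground rent: $1,024.08 per year
Municipal property tax: $8,904.84 per year
Annual escrow total = $3,181.56 + $1,024.08 + $8,904.84 = $13,110.48
Base monthly escrow = $13,110.48 / 12 = $1,092.54

$1,092.54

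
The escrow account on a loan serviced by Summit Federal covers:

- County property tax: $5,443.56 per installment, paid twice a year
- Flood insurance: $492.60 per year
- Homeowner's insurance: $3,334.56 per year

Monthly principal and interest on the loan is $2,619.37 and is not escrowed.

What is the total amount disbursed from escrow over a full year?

County property tax = $5,443.56 × 2 = $10,887.12 annually
Flood insurance = $492.60 annually
Homeowner's insurance = $3,334.56 annually
Yearly total = $10,887.12 + $492.60 + $3,334.56 = $14,714.28

$14,714.28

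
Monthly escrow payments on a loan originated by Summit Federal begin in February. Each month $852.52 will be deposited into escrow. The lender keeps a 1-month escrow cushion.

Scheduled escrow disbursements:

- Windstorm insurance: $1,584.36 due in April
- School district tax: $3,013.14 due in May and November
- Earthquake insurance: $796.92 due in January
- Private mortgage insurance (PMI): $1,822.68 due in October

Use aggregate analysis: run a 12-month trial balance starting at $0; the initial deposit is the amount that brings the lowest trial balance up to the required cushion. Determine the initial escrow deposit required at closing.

Cushion = 1 × $852.52 = $852.52
Trial balance (start $0, +$852.52 each month, − disbursements):
  Feb: +$852.52 → $852.52
  Mar: +$852.52 → $1,705.04
  Apr: +$852.52 − $1,584.36 → $973.20
  May: +$852.52 − $3,013.14 → -$1,187.42
  Jun: +$852.52 → -$334.90
  Jul: +$852.52 → $517.62
  Aug: +$852.52 → $1,370.14
  Sep: +$852.52 → $2,222.66
  Oct: +$852.52 − $1,822.68 → $1,252.50
  Nov: +$852.52 − $3,013.14 → -$908.12
  Dec: +$852.52 → -$55.60
  Jan: +$852.52 − $796.92 → $0.00
Lowest trial balance = -$1,187.42 (May)
Initial deposit = cushion − low point = $852.52 − (-$1,187.42) = $2,039.94

$2,039.94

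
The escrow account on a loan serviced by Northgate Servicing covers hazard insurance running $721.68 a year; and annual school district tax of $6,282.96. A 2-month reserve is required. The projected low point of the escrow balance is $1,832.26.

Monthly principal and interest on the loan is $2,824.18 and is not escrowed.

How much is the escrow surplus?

$664.82

Hazard insurance: $721.68/yr
School district tax: $6,282.96/yr
Combined annual = $721.68 + $6,282.96 = $7,004.64
Base monthly escrow = $7,004.64 ÷ 12 = $583.72
Required cushion = 2 × $583.72 = $1,167.44
Surplus = $1,832.26 − $1,167.44 = $664.82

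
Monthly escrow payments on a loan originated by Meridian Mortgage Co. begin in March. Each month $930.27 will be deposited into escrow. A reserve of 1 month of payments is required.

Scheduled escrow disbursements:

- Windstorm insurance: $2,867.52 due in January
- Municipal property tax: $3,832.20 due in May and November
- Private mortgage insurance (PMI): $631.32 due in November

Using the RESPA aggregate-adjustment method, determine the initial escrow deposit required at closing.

$1,971.66

Cushion = 1 × $930.27 = $930.27
Trial balance (start $0, +$930.27 each month, − disbursements):
  Mar: +$930.27 → $930.27
  Apr: +$930.27 → $1,860.54
  May: +$930.27 − $3,832.20 → -$1,041.39
  Jun: +$930.27 → -$111.12
  Jul: +$930.27 → $819.15
  Aug: +$930.27 → $1,749.42
  Sep: +$930.27 → $2,679.69
  Oct: +$930.27 → $3,609.96
  Nov: +$930.27 − $4,463.52 → $76.71
  Dec: +$930.27 → $1,006.98
  Jan: +$930.27 − $2,867.52 → -$930.27
  Feb: +$930.27 → $0.00
Lowest trial balance = -$1,041.39 (May)
Initial deposit = cushion − low point = $930.27 − (-$1,041.39) = $1,971.66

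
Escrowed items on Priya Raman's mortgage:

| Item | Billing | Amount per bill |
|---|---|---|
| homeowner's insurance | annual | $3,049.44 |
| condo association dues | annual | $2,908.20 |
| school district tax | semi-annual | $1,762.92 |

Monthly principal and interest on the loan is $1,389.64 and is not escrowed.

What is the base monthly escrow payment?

Homeowner's insurance — $3,049.44
Condo association dues — $2,908.20
School district tax — $1,762.92 × 2 = $3,525.84
Combined annual = $3,049.44 + $2,908.20 + $3,525.84 = $9,483.48
Per month = $9,483.48 ÷ 12 = $790.29

$790.29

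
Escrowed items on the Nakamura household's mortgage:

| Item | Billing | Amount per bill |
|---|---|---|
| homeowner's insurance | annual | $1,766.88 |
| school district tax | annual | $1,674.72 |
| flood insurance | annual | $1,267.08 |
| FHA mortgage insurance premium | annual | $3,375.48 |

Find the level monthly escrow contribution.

$673.68

Homeowner's insurance — $1,766.88
School district tax — $1,674.72
Flood insurance — $1,267.08
FHA mortgage insurance premium — $3,375.48
Total annual escrow = $8,084.16
Per month = $8,084.16 ÷ 12 = $673.68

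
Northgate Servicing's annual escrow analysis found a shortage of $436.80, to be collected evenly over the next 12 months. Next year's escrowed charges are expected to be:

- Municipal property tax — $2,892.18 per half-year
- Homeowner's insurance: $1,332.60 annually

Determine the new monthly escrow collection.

$629.48

Municipal property tax = $2,892.18 × 2 = $5,784.36
Homeowner's insurance = $1,332.60
Yearly total = $5,784.36 + $1,332.60 = $7,116.96
Monthly = $7,116.96 ÷ 12 = $593.08
Shortage per month = $436.80 ÷ 12 = $36.40
New monthly escrow = $593.08 + $36.40 = $629.48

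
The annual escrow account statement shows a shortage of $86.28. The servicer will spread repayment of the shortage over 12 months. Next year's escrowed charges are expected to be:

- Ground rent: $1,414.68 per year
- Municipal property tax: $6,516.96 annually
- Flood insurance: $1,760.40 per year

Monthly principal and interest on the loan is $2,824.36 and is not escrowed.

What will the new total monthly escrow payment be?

Ground rent — $1,414.68 per year
Municipal property tax — $6,516.96 per year
Flood insurance — $1,760.40 per year
Yearly total = $9,692.04
Monthly escrow = $9,692.04 / 12 = $807.67
Monthly shortage recovery: $86.28 ÷ 12 = $7.19
New monthly escrow = $807.67 + $7.19 = $814.86

$814.86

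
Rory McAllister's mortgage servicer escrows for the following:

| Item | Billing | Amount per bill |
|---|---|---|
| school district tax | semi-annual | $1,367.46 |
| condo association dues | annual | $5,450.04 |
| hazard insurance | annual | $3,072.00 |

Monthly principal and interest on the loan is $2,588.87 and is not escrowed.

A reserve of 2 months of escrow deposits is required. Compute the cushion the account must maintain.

$1,876.16

School district tax: $1,367.46 × 2 = $2,734.92 per year
Condo association dues: $5,450.04 per year
Hazard insurance: $3,072.00 per year
Total per year = $2,734.92 + $5,450.04 + $3,072.00 = $11,256.96
Base monthly escrow = $11,256.96 ÷ 12 = $938.08
Required cushion = 2 × $938.08 = $1,876.16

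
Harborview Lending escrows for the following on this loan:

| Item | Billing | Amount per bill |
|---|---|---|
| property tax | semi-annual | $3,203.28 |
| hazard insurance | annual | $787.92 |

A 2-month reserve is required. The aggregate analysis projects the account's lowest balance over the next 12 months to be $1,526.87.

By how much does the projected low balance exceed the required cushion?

$327.79

Property tax = $3,203.28 × 2 = $6,406.56 per year
Hazard insurance = $787.92 per year
Yearly total = $7,194.48
Base monthly escrow = $7,194.48 / 12 = $599.54
Cushion = 2 × $599.54 = $1,199.08
Surplus = $1,526.87 − $1,199.08 = $327.79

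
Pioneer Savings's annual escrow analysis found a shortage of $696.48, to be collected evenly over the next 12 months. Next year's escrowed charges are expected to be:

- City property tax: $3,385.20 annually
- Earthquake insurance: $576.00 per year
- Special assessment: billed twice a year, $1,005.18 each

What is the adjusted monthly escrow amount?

City property tax: $3,385.20 per year
Earthquake insurance: $576.00 per year
Special assessment: $1,005.18 × 2 = $2,010.36 per year
Annual escrow total = $3,385.20 + $576.00 + $2,010.36 = $5,971.56
Base monthly escrow = $5,971.56 / 12 = $497.63
Shortage spread = $696.48 / 12 = $58.04/mo
Adjusted monthly = $497.63 + $58.04 = $555.67

$555.67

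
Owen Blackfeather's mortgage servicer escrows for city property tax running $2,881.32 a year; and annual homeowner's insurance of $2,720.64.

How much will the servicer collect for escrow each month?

$466.83

City property tax: $2,881.32 per year
Homeowner's insurance: $2,720.64 per year
Annual escrow total = $2,881.32 + $2,720.64 = $5,601.96
Base monthly escrow = $5,601.96 ÷ 12 = $466.83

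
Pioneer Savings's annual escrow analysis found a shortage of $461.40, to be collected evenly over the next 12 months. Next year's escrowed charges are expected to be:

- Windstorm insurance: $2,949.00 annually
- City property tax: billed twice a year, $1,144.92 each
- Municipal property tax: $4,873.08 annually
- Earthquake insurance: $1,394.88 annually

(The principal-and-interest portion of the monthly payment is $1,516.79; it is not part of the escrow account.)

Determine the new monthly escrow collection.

Windstorm insurance — $2,949.00
City property tax — $1,144.92 × 2 = $2,289.84
Municipal property tax — $4,873.08
Earthquake insurance — $1,394.88
Total per year = $2,949.00 + $2,289.84 + $4,873.08 + $1,394.88 = $11,506.80
Monthly = $11,506.80 / 12 = $958.90
Monthly shortage recovery: $461.40 ÷ 12 = $38.45
New monthly escrow = $958.90 + $38.45 = $997.35

$997.35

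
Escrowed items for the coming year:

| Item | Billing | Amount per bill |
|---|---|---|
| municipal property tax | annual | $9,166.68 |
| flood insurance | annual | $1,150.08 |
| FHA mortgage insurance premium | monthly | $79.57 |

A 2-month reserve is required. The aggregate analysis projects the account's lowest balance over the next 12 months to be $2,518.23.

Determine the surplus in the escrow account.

Municipal property tax = $9,166.68 per year
Flood insurance = $1,150.08 per year
FHA mortgage insurance premium = $79.57 × 12 = $954.84 per year
Combined annual = $9,166.68 + $1,150.08 + $954.84 = $11,271.60
Per month = $11,271.60 / 12 = $939.30
Required reserve = 2 × $939.30 = $1,878.60
Surplus = $2,518.23 − $1,878.60 = $639.63

$639.63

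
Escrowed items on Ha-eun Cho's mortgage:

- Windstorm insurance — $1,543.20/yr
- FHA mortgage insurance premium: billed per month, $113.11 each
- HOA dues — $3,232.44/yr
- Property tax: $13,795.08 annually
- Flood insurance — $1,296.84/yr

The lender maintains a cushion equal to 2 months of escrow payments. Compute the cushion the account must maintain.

Windstorm insurance: $1,543.20/yr
FHA mortgage insurance premium: $113.11 × 12 = $1,357.32/yr
HOA dues: $3,232.44/yr
Property tax: $13,795.08/yr
Flood insurance: $1,296.84/yr
Combined annual = $21,224.88
Per month = $21,224.88 ÷ 12 = $1,768.74
Reserve = 2 × $1,768.74 = $3,537.48

$3,537.48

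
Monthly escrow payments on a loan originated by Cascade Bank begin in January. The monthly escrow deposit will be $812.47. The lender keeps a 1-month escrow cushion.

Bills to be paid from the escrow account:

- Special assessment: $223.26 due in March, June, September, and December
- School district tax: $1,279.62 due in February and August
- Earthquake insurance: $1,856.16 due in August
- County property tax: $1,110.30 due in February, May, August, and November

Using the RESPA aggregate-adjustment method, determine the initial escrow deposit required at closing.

$2,505.53

Cushion = 1 × $812.47 = $812.47
Trial balance (start $0, +$812.47 each month, − disbursements):
  Jan: +$812.47 → $812.47
  Feb: +$812.47 − $2,389.92 → -$764.98
  Mar: +$812.47 − $223.26 → -$175.77
  Apr: +$812.47 → $636.70
  May: +$812.47 − $1,110.30 → $338.87
  Jun: +$812.47 − $223.26 → $928.08
  Jul: +$812.47 → $1,740.55
  Aug: +$812.47 − $4,246.08 → -$1,693.06
  Sep: +$812.47 − $223.26 → -$1,103.85
  Oct: +$812.47 → -$291.38
  Nov: +$812.47 − $1,110.30 → -$589.21
  Dec: +$812.47 − $223.26 → $0.00
Lowest trial balance = -$1,693.06 (Aug)
Initial deposit = cushion − low point = $812.47 − (-$1,693.06) = $2,505.53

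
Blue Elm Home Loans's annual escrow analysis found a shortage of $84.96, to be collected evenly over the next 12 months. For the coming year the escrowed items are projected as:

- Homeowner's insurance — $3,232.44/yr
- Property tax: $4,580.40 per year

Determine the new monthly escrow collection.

$658.15

Homeowner's insurance = $3,232.44 annually
Property tax = $4,580.40 annually
Combined annual = $7,812.84
Monthly escrow = $7,812.84 / 12 = $651.07
Monthly shortage recovery: $84.96 ÷ 12 = $7.08
New monthly escrow = $651.07 + $7.08 = $658.15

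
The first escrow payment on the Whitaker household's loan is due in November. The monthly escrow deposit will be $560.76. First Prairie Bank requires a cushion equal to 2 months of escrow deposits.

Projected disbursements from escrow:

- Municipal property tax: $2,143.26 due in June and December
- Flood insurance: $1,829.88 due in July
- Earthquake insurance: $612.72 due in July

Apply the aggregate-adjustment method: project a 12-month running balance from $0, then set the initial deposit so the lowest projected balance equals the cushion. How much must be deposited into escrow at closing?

Cushion = 2 × $560.76 = $1,121.52
Trial balance (start $0, +$560.76 each month, − disbursements):
  Nov: +$560.76 → $560.76
  Dec: +$560.76 − $2,143.26 → -$1,021.74
  Jan: +$560.76 → -$460.98
  Feb: +$560.76 → $99.78
  Mar: +$560.76 → $660.54
  Apr: +$560.76 → $1,221.30
  May: +$560.76 → $1,782.06
  Jun: +$560.76 − $2,143.26 → $199.56
  Jul: +$560.76 − $2,442.60 → -$1,682.28
  Aug: +$560.76 → -$1,121.52
  Sep: +$560.76 → -$560.76
  Oct: +$560.76 → $0.00
Lowest trial balance = -$1,682.28 (Jul)
Initial deposit = cushion − low point = $1,121.52 − (-$1,682.28) = $2,803.80

$2,803.80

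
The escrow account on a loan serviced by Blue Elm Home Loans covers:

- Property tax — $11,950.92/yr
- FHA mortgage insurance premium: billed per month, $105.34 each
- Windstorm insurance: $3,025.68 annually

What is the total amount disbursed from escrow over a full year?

$16,240.68

Property tax = $11,950.92 per year
FHA mortgage insurance premium = $105.34 × 12 = $1,264.08 per year
Windstorm insurance = $3,025.68 per year
Combined annual = $11,950.92 + $1,264.08 + $3,025.68 = $16,240.68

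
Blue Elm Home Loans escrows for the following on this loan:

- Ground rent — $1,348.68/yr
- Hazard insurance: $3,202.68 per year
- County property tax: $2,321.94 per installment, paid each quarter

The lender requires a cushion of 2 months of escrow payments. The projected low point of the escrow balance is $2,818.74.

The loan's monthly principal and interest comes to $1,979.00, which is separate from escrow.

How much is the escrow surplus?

Ground rent — $1,348.68
Hazard insurance — $3,202.68
County property tax — $2,321.94 × 4 = $9,287.76
Combined annual = $13,839.12
Base monthly escrow = $13,839.12 / 12 = $1,153.26
Required cushion = 2 × $1,153.26 = $2,306.52
Excess over cushion: $2,818.74 − $2,306.52 = $512.22

$512.22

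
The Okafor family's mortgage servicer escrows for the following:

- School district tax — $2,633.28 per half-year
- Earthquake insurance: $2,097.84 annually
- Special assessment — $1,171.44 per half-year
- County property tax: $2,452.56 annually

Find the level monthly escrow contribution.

School district tax = $2,633.28 × 2 = $5,266.56/yr
Earthquake insurance = $2,097.84/yr
Special assessment = $1,171.44 × 2 = $2,342.88/yr
County property tax = $2,452.56/yr
Annual escrow total = $12,159.84
Base monthly escrow = $12,159.84 / 12 = $1,013.32

$1,013.32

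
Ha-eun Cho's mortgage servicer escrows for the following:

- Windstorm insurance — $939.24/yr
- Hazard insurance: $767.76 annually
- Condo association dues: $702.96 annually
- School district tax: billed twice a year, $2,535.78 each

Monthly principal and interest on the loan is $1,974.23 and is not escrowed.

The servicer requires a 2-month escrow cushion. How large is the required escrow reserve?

Windstorm insurance = $939.24 annually
Hazard insurance = $767.76 annually
Condo association dues = $702.96 annually
School district tax = $2,535.78 × 2 = $5,071.56 annually
Total annual escrow = $939.24 + $767.76 + $702.96 + $5,071.56 = $7,481.52
Per month = $7,481.52 ÷ 12 = $623.46
Reserve = 2 × $623.46 = $1,246.92

$1,246.92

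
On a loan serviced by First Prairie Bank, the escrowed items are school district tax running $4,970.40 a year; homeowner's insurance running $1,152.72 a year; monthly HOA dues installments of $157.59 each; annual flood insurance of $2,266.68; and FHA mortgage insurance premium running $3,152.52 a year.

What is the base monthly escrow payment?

School district tax — $4,970.40 annually
Homeowner's insurance — $1,152.72 annually
HOA dues — $157.59 × 12 = $1,891.08 annually
Flood insurance — $2,266.68 annually
FHA mortgage insurance premium — $3,152.52 annually
Total per year = $13,433.40
Monthly escrow = $13,433.40 / 12 = $1,119.45

$1,119.45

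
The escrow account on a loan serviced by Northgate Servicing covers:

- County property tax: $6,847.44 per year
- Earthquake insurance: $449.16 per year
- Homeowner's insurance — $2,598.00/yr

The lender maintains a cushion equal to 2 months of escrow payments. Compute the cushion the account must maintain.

$1,649.10

County property tax — $6,847.44
Earthquake insurance — $449.16
Homeowner's insurance — $2,598.00
Combined annual = $6,847.44 + $449.16 + $2,598.00 = $9,894.60
Per month = $9,894.60 / 12 = $824.55
Required cushion = 2 × $824.55 = $1,649.10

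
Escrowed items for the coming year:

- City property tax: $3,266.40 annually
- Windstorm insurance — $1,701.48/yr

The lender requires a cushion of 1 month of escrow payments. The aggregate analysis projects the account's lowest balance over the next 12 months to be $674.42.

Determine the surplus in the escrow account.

City property tax: $3,266.40/yr
Windstorm insurance: $1,701.48/yr
Annual escrow total = $4,967.88
Monthly = $4,967.88 ÷ 12 = $413.99
Required reserve = 1 × $413.99 = $413.99
Excess over cushion: $674.42 − $413.99 = $260.43

$260.43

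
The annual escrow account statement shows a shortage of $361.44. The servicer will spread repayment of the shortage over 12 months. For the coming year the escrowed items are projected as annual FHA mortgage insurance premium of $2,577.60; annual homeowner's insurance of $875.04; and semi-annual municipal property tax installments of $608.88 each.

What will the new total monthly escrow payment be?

FHA mortgage insurance premium — $2,577.60/yr
Homeowner's insurance — $875.04/yr
Municipal property tax — $608.88 × 2 = $1,217.76/yr
Combined annual = $4,670.40
Monthly = $4,670.40 / 12 = $389.20
Shortage spread = $361.44 / 12 = $30.12/mo
Adjusted monthly = $389.20 + $30.12 = $419.32

$419.32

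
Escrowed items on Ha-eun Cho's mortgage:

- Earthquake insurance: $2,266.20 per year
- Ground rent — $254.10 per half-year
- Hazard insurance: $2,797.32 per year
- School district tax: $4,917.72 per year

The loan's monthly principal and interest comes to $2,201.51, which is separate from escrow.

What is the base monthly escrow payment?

Earthquake insurance — $2,266.20 per year
Ground rent — $254.10 × 2 = $508.20 per year
Hazard insurance — $2,797.32 per year
School district tax — $4,917.72 per year
Annual escrow total = $2,266.20 + $508.20 + $2,797.32 + $4,917.72 = $10,489.44
Per month = $10,489.44 ÷ 12 = $874.12

$874.12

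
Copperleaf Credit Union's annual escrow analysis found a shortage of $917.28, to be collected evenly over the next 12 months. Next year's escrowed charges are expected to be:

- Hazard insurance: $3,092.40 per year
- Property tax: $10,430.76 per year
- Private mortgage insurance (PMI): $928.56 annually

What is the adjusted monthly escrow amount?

Hazard insurance: $3,092.40 per year
Property tax: $10,430.76 per year
Private mortgage insurance (PMI): $928.56 per year
Combined annual = $3,092.40 + $10,430.76 + $928.56 = $14,451.72
Base monthly escrow = $14,451.72 ÷ 12 = $1,204.31
Shortage spread = $917.28 / 12 = $76.44/mo
New monthly escrow = $1,204.31 + $76.44 = $1,280.75

$1,280.75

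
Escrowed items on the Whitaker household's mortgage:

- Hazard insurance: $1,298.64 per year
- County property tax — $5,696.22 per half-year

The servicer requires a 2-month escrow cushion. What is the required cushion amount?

$2,115.18

Hazard insurance — $1,298.64 per year
County property tax — $5,696.22 × 2 = $11,392.44 per year
Total per year = $1,298.64 + $11,392.44 = $12,691.08
Per month = $12,691.08 ÷ 12 = $1,057.59
Cushion = 2 × $1,057.59 = $2,115.18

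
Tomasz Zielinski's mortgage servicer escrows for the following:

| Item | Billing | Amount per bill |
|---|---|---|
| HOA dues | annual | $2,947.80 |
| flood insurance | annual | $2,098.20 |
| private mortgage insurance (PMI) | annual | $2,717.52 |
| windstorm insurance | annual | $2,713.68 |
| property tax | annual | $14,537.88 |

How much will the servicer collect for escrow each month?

HOA dues: $2,947.80 per year
Flood insurance: $2,098.20 per year
Private mortgage insurance (PMI): $2,717.52 per year
Windstorm insurance: $2,713.68 per year
Property tax: $14,537.88 per year
Annual escrow total = $25,015.08
Monthly = $25,015.08 ÷ 12 = $2,084.59

$2,084.59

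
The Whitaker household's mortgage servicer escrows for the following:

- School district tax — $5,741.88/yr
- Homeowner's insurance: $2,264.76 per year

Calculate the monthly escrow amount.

School district tax — $5,741.88 annually
Homeowner's insurance — $2,264.76 annually
Total annual escrow = $8,006.64
Monthly escrow = $8,006.64 ÷ 12 = $667.22

$667.22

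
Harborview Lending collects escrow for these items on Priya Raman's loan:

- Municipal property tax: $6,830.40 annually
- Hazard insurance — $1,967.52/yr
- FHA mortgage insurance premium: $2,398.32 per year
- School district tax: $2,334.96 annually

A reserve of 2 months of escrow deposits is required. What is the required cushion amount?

$2,255.20

Municipal property tax — $6,830.40/yr
Hazard insurance — $1,967.52/yr
FHA mortgage insurance premium — $2,398.32/yr
School district tax — $2,334.96/yr
Combined annual = $13,531.20
Per month = $13,531.20 / 12 = $1,127.60
Reserve = 2 × $1,127.60 = $2,255.20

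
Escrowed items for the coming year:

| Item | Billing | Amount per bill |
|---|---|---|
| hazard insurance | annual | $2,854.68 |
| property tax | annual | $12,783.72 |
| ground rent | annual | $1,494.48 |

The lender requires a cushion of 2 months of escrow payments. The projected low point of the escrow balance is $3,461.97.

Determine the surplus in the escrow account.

Hazard insurance: $2,854.68
Property tax: $12,783.72
Ground rent: $1,494.48
Annual escrow total = $17,132.88
Base monthly escrow = $17,132.88 / 12 = $1,427.74
Required cushion = 2 × $1,427.74 = $2,855.48
Excess over cushion: $3,461.97 − $2,855.48 = $606.49

$606.49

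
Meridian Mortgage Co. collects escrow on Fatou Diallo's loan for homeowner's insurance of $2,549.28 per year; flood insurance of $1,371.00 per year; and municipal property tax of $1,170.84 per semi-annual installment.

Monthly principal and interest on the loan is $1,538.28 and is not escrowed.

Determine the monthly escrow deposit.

Homeowner's insurance — $2,549.28 per year
Flood insurance — $1,371.00 per year
Municipal property tax — $1,170.84 × 2 = $2,341.68 per year
Yearly total = $2,549.28 + $1,371.00 + $2,341.68 = $6,261.96
Monthly escrow = $6,261.96 / 12 = $521.83

$521.83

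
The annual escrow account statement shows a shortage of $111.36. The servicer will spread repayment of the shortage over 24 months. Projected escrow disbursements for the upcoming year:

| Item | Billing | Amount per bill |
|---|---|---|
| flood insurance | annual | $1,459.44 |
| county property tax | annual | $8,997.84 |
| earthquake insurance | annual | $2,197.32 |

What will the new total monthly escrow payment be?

$1,059.19

Flood insurance — $1,459.44 per year
County property tax — $8,997.84 per year
Earthquake insurance — $2,197.32 per year
Total annual escrow = $1,459.44 + $8,997.84 + $2,197.32 = $12,654.60
Base monthly escrow = $12,654.60 ÷ 12 = $1,054.55
Shortage spread = $111.36 ÷ 24 = $4.64/mo
New monthly escrow = $1,054.55 + $4.64 = $1,059.19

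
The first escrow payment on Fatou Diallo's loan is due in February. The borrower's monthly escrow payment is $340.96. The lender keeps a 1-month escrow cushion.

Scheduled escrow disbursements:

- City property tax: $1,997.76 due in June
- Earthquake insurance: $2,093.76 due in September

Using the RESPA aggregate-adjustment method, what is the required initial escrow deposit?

Cushion = 1 × $340.96 = $340.96
Trial balance (start $0, +$340.96 each month, − disbursements):
  Feb: +$340.96 → $340.96
  Mar: +$340.96 → $681.92
  Apr: +$340.96 → $1,022.88
  May: +$340.96 → $1,363.84
  Jun: +$340.96 − $1,997.76 → -$292.96
  Jul: +$340.96 → $48.00
  Aug: +$340.96 → $388.96
  Sep: +$340.96 − $2,093.76 → -$1,363.84
  Oct: +$340.96 → -$1,022.88
  Nov: +$340.96 → -$681.92
  Dec: +$340.96 → -$340.96
  Jan: +$340.96 → $0.00
Lowest trial balance = -$1,363.84 (Sep)
Initial deposit = cushion − low point = $340.96 − (-$1,363.84) = $1,704.80

$1,704.80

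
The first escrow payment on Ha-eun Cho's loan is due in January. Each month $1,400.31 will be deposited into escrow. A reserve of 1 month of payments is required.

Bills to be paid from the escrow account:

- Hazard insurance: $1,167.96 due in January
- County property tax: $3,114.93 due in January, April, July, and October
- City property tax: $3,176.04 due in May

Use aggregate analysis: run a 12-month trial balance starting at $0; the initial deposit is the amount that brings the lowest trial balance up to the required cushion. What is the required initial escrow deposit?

$5,286.93

Cushion = 1 × $1,400.31 = $1,400.31
Trial balance (start $0, +$1,400.31 each month, − disbursements):
  Jan: +$1,400.31 − $4,282.89 → -$2,882.58
  Feb: +$1,400.31 → -$1,482.27
  Mar: +$1,400.31 → -$81.96
  Apr: +$1,400.31 − $3,114.93 → -$1,796.58
  May: +$1,400.31 − $3,176.04 → -$3,572.31
  Jun: +$1,400.31 → -$2,172.00
  Jul: +$1,400.31 − $3,114.93 → -$3,886.62
  Aug: +$1,400.31 → -$2,486.31
  Sep: +$1,400.31 → -$1,086.00
  Oct: +$1,400.31 − $3,114.93 → -$2,800.62
  Nov: +$1,400.31 → -$1,400.31
  Dec: +$1,400.31 → $0.00
Lowest trial balance = -$3,886.62 (Jul)
Initial deposit = cushion − low point = $1,400.31 − (-$3,886.62) = $5,286.93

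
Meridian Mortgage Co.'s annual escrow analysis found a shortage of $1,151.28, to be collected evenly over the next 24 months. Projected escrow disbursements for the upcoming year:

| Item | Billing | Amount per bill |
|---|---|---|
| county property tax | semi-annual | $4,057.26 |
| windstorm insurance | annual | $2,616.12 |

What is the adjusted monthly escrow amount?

$942.19

County property tax = $4,057.26 × 2 = $8,114.52/yr
Windstorm insurance = $2,616.12/yr
Total annual escrow = $8,114.52 + $2,616.12 = $10,730.64
Base monthly escrow = $10,730.64 ÷ 12 = $894.22
Monthly shortage recovery: $1,151.28 ÷ 24 = $47.97
New monthly escrow = $894.22 + $47.97 = $942.19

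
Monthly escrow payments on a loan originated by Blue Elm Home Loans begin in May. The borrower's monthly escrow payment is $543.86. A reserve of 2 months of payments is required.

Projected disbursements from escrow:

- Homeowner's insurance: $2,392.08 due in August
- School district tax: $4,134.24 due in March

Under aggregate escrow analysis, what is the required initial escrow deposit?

$1,631.58

Cushion = 2 × $543.86 = $1,087.72
Trial balance (start $0, +$543.86 each month, − disbursements):
  May: +$543.86 → $543.86
  Jun: +$543.86 → $1,087.72
  Jul: +$543.86 → $1,631.58
  Aug: +$543.86 − $2,392.08 → -$216.64
  Sep: +$543.86 → $327.22
  Oct: +$543.86 → $871.08
  Nov: +$543.86 → $1,414.94
  Dec: +$543.86 → $1,958.80
  Jan: +$543.86 → $2,502.66
  Feb: +$543.86 → $3,046.52
  Mar: +$543.86 − $4,134.24 → -$543.86
  Apr: +$543.86 → $0.00
Lowest trial balance = -$543.86 (Mar)
Initial deposit = cushion − low point = $1,087.72 − (-$543.86) = $1,631.58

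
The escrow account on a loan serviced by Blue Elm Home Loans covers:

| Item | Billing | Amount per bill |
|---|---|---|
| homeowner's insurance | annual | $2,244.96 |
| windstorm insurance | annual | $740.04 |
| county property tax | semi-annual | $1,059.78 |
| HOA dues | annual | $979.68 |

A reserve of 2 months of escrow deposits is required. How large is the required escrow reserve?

$1,014.04

Homeowner's insurance = $2,244.96/yr
Windstorm insurance = $740.04/yr
County property tax = $1,059.78 × 2 = $2,119.56/yr
HOA dues = $979.68/yr
Total per year = $2,244.96 + $740.04 + $2,119.56 + $979.68 = $6,084.24
Base monthly escrow = $6,084.24 ÷ 12 = $507.02
Cushion = 2 × $507.02 = $1,014.04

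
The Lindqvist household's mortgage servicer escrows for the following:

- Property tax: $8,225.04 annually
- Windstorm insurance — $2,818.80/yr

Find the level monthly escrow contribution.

$920.32

Property tax — $8,225.04 per year
Windstorm insurance — $2,818.80 per year
Total per year = $11,043.84
Monthly escrow = $11,043.84 / 12 = $920.32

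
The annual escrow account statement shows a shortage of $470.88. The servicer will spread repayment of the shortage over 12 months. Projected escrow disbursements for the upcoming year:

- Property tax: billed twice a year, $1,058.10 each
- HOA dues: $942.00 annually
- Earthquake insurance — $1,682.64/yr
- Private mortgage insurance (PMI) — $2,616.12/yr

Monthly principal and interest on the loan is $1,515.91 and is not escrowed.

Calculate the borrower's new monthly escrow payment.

Property tax: $1,058.10 × 2 = $2,116.20/yr
HOA dues: $942.00/yr
Earthquake insurance: $1,682.64/yr
Private mortgage insurance (PMI): $2,616.12/yr
Annual escrow total = $7,356.96
Monthly = $7,356.96 ÷ 12 = $613.08
Shortage spread = $470.88 ÷ 12 = $39.24/mo
Adjusted monthly = $613.08 + $39.24 = $652.32

$652.32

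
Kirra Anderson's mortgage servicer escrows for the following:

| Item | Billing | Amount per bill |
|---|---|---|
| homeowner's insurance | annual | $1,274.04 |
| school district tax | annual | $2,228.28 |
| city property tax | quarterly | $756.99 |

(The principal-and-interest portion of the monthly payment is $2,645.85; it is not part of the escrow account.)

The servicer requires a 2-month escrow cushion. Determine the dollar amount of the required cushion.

Homeowner's insurance: $1,274.04
School district tax: $2,228.28
City property tax: $756.99 × 4 = $3,027.96
Combined annual = $6,530.28
Base monthly escrow = $6,530.28 ÷ 12 = $544.19
Cushion = 2 × $544.19 = $1,088.38

$1,088.38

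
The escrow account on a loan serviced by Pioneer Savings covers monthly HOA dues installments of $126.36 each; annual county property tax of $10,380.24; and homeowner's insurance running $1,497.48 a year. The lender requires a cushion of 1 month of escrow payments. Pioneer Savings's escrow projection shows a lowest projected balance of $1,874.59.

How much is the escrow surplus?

HOA dues — $126.36 × 12 = $1,516.32
County property tax — $10,380.24
Homeowner's insurance — $1,497.48
Yearly total = $13,394.04
Per month = $13,394.04 ÷ 12 = $1,116.17
Required reserve = 1 × $1,116.17 = $1,116.17
Surplus = $1,874.59 − $1,116.17 = $758.42

$758.42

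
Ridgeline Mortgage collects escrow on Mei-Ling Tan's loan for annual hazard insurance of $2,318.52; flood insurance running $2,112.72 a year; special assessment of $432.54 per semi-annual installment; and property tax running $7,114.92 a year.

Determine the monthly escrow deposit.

$1,034.27

Hazard insurance: $2,318.52 per year
Flood insurance: $2,112.72 per year
Special assessment: $432.54 × 2 = $865.08 per year
Property tax: $7,114.92 per year
Annual escrow total = $12,411.24
Base monthly escrow = $12,411.24 / 12 = $1,034.27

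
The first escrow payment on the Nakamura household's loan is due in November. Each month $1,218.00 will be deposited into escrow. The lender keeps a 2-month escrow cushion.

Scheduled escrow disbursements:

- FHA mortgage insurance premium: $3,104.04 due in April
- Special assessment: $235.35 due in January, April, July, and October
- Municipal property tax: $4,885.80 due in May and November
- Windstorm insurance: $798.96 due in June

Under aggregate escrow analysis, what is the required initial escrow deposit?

$7,256.34

Cushion = 2 × $1,218.00 = $2,436.00
Trial balance (start $0, +$1,218.00 each month, − disbursements):
  Nov: +$1,218.00 − $4,885.80 → -$3,667.80
  Dec: +$1,218.00 → -$2,449.80
  Jan: +$1,218.00 − $235.35 → -$1,467.15
  Feb: +$1,218.00 → -$249.15
  Mar: +$1,218.00 → $968.85
  Apr: +$1,218.00 − $3,339.39 → -$1,152.54
  May: +$1,218.00 − $4,885.80 → -$4,820.34
  Jun: +$1,218.00 − $798.96 → -$4,401.30
  Jul: +$1,218.00 − $235.35 → -$3,418.65
  Aug: +$1,218.00 → -$2,200.65
  Sep: +$1,218.00 → -$982.65
  Oct: +$1,218.00 − $235.35 → $0.00
Lowest trial balance = -$4,820.34 (May)
Initial deposit = cushion − low point = $2,436.00 − (-$4,820.34) = $7,256.34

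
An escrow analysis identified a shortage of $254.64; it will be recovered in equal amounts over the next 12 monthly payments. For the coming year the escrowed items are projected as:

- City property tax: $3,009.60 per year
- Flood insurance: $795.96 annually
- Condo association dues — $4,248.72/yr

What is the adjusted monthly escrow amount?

City property tax = $3,009.60/yr
Flood insurance = $795.96/yr
Condo association dues = $4,248.72/yr
Yearly total = $3,009.60 + $795.96 + $4,248.72 = $8,054.28
Base monthly escrow = $8,054.28 ÷ 12 = $671.19
Shortage spread = $254.64 / 12 = $21.22/mo
Adjusted monthly = $671.19 + $21.22 = $692.41

$692.41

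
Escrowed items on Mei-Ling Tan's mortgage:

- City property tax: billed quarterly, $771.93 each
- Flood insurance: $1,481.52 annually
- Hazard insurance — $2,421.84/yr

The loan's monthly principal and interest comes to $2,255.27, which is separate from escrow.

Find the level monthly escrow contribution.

$582.59

City property tax — $771.93 × 4 = $3,087.72 annually
Flood insurance — $1,481.52 annually
Hazard insurance — $2,421.84 annually
Annual escrow total = $6,991.08
Monthly = $6,991.08 ÷ 12 = $582.59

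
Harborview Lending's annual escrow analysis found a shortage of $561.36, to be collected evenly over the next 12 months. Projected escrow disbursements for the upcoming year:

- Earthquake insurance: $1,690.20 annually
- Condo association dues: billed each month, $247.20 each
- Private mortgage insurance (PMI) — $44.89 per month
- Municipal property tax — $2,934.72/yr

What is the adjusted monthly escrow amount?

Earthquake insurance: $1,690.20 per year
Condo association dues: $247.20 × 12 = $2,966.40 per year
Private mortgage insurance (PMI): $44.89 × 12 = $538.68 per year
Municipal property tax: $2,934.72 per year
Yearly total = $8,130.00
Per month = $8,130.00 / 12 = $677.50
Monthly shortage recovery: $561.36 ÷ 12 = $46.78
New monthly escrow = $677.50 + $46.78 = $724.28

$724.28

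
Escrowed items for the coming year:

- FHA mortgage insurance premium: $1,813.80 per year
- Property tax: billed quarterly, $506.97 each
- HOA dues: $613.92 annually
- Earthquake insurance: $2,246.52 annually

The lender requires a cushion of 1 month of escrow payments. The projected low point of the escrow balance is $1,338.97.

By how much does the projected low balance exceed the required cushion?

FHA mortgage insurance premium: $1,813.80 per year
Property tax: $506.97 × 4 = $2,027.88 per year
HOA dues: $613.92 per year
Earthquake insurance: $2,246.52 per year
Total annual escrow = $1,813.80 + $2,027.88 + $613.92 + $2,246.52 = $6,702.12
Per month = $6,702.12 ÷ 12 = $558.51
Required cushion = 1 × $558.51 = $558.51
Surplus = $1,338.97 − $558.51 = $780.46

$780.46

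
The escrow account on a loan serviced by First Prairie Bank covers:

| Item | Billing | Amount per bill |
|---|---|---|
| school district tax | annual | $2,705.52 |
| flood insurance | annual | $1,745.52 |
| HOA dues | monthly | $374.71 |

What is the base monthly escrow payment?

School district tax: $2,705.52 per year
Flood insurance: $1,745.52 per year
HOA dues: $374.71 × 12 = $4,496.52 per year
Annual escrow total = $2,705.52 + $1,745.52 + $4,496.52 = $8,947.56
Base monthly escrow = $8,947.56 / 12 = $745.63

$745.63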